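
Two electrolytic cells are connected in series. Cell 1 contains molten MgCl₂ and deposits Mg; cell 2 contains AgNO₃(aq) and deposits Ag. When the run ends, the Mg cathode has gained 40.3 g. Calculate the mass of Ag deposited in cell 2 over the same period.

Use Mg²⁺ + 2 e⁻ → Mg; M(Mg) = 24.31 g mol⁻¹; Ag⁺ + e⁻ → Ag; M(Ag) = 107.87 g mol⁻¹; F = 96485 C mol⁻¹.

358 g

n(Mg) = 40.3 / 24.31 = 1.658 mol.
Since Mg²⁺ + 2 e⁻ → Mg, n(e⁻) passed = 2 × 1.658 = 3.316 mol.
Cells in series carry the same charge, so the same 3.316 mol of electrons passes through cell 2.
Ag⁺ + e⁻ → Ag, so n(Ag) = 3.316 / 1 = 3.316 mol.
m(Ag) = 3.316 × 107.87 = 358 g.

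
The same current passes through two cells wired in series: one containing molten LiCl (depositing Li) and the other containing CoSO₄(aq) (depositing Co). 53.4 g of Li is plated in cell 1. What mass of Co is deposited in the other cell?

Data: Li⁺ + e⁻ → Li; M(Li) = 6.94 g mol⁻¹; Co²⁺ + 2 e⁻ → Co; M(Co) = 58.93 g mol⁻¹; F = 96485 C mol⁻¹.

n(Li) = 53.4 / 6.94 = 7.695 mol.
Since Li⁺ + e⁻ → Li, n(e⁻) passed = 1 × 7.695 = 7.695 mol.
Cells in series carry the same charge, so the same 7.695 mol of electrons passes through cell 2.
Co²⁺ + 2 e⁻ → Co, so n(Co) = 7.695 / 2 = 3.847 mol.
m(Co) = 3.847 × 58.93 = 227 g.

227 g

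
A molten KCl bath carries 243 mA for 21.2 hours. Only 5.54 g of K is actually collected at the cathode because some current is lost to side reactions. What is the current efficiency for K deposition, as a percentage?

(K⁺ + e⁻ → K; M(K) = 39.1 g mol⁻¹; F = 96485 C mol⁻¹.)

Q = I·t = 0.2430 × 76320 = 18550 C; n(e⁻) = 18550/96485 = 0.1922 mol.
Theoretical n(K) = n(e⁻)/1 = 0.1922 mol, i.e. m_theo = 0.1922 × 39.1 = 7.516 g.
Efficiency = m_actual / m_theo = 5.54 / 7.516 = 73.7 %.

73.7 %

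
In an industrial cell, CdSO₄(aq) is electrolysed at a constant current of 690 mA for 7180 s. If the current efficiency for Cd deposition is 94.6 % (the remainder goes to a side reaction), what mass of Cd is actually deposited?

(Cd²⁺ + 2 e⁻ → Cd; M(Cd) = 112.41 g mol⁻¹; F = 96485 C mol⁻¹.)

Q = I·t = 0.6900 × 7180.0 = 4954 C.
n(e⁻) = 4954/96485 = 0.05135 mol; theoretically n(Cd) = 0.05135/2 = 0.02567 mol, m_theo = 2.886 g.
At 94.6 % efficiency, m_actual = 0.946 × 2.886 = 2.73 g.

2.73 g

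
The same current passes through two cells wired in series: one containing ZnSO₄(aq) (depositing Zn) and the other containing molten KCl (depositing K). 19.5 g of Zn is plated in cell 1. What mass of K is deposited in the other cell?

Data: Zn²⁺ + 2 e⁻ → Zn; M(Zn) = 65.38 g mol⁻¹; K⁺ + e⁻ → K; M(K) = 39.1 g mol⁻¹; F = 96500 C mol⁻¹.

n(Zn) = 19.5 / 65.38 = 0.2983 mol.
Since Zn²⁺ + 2 e⁻ → Zn, n(e⁻) passed = 2 × 0.2983 = 0.5965 mol.
Cells in series carry the same charge, so the same 0.5965 mol of electrons passes through cell 2.
K⁺ + e⁻ → K, so n(K) = 0.5965 / 1 = 0.5965 mol.
m(K) = 0.5965 × 39.1 = 23.3 g.

23.3 g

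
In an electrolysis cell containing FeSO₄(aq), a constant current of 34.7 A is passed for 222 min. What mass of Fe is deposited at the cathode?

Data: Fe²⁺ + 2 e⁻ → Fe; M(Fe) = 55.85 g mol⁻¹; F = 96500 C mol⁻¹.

Q = I·t = 34.70 A × 13320 s = 462200 C.
n(e⁻) = Q/F = 462200 / 96500 = 4.790 mol.
Fe²⁺ + 2 e⁻ → Fe, so n(Fe) = n(e⁻)/2 = 2.395 mol.
m = n·M = 2.395 × 55.85 = 134 g.

134 g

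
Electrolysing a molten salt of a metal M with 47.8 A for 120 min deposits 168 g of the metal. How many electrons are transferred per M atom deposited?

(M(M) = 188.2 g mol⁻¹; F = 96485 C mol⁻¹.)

Q = I·t = 47.80 A × 7200.0 s = 344200 C, so n(e⁻) = 344200/96485 = 3.567 mol.
n(M) deposited = 168 / 188.2 = 0.8927 mol.
Electrons per atom = n(e⁻)/n(M) = 3.567 / 0.8927 = 4.00 ≈ 4, so the ion is M⁴⁺.

4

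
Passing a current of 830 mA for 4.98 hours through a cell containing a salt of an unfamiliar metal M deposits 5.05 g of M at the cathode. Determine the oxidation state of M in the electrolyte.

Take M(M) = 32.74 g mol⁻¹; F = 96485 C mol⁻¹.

+1

Q = I·t = 0.8300 A × 17928 s = 14880 C, so n(e⁻) = 14880/96485 = 0.1542 mol.
n(M) deposited = 5.05 / 32.74 = 0.1542 mol.
Electrons per atom = n(e⁻)/n(M) = 0.1542 / 0.1542 = 1.00 ≈ 1, so the ion is M⁺.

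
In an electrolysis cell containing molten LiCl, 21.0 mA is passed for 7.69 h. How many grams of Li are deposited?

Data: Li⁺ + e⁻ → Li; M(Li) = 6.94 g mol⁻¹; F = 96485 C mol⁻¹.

0.0418 g

Q = I·t = 0.02100 A × 27684 s = 581.4 C.
n(e⁻) = Q/F = 581.4 / 96485 = 0.006025 mol.
Li⁺ + e⁻ → Li, so n(Li) = n(e⁻)/1 = 0.006025 mol.
m = n·M = 0.006025 × 6.94 = 0.0418 g.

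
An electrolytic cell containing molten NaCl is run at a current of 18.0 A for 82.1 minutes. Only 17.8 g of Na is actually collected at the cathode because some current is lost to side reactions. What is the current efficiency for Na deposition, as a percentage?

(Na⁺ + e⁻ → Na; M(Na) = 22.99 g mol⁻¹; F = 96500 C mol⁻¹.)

84.3 %

Q = I·t = 18.00 × 4926.0 = 88670 C; n(e⁻) = 88670/96500 = 0.9188 mol.
Theoretical n(Na) = n(e⁻)/1 = 0.9188 mol, i.e. m_theo = 0.9188 × 22.99 = 21.12 g.
Efficiency = m_actual / m_theo = 17.8 / 21.12 = 84.3 %.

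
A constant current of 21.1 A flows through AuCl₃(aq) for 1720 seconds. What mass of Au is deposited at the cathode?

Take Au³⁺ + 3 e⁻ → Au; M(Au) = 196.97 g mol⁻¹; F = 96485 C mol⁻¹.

Q = I·t = 21.10 A × 1720.0 s = 36290 C.
n(e⁻) = Q/F = 36290 / 96485 = 0.3761 mol.
Au³⁺ + 3 e⁻ → Au, so n(Au) = n(e⁻)/3 = 0.1254 mol.
m = n·M = 0.1254 × 196.97 = 24.7 g.

24.7 g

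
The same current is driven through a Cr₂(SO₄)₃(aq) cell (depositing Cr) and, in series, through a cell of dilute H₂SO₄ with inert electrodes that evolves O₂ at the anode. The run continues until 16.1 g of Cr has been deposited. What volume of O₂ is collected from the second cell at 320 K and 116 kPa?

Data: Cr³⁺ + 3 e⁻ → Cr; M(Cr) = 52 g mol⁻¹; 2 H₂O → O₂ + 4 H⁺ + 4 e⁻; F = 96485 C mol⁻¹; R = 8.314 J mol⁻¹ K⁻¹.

5.33 L

n(Cr) = 16.1 / 52 = 0.3096 mol, so n(e⁻) = 3 × 0.3096 = 0.9288 mol.
The cells are in series, so the same 0.9288 mol of electrons passes through the second cell.
2 H₂O → O₂ + 4 H⁺ + 4 e⁻ — 4 mol e⁻ per mol O₂, so n(O₂) = 0.9288/4 = 0.2322 mol.
V = nRT/P = (0.2322 × 8.314 × 320) / (116 × 10³) = 0.00533 m³ = 5.33 L.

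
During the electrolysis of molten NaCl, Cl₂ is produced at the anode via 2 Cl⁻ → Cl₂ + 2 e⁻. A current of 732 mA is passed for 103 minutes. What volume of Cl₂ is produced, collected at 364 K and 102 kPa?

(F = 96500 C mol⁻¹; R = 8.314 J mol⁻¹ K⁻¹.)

Q = I·t = 0.7320 A × 6180.0 s = 4524 C.
n(e⁻) = Q/F = 4524 / 96500 = 0.04688 mol.
2 electrons are transferred per Cl₂ molecule, so n(Cl₂) = 0.04688 / 2 = 0.02344 mol.
V = nRT/P = (0.02344 × 8.314 × 364) / (102 × 10³ Pa) = 6.95 × 10⁻⁴ m³ = 0.695 L.

0.695 L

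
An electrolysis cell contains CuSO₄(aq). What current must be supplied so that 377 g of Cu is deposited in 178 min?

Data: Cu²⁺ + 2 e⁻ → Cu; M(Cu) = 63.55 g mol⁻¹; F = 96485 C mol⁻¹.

107 A

n(Cu) = 377 / 63.55 = 5.932 mol.
n(e⁻) = 2 × 5.932 = 11.86 mol.
Q = n(e⁻)·F = 11.86 × 96485 = 1145000 C.
I = Q/t = 1145000 / 10680 s = 107 A.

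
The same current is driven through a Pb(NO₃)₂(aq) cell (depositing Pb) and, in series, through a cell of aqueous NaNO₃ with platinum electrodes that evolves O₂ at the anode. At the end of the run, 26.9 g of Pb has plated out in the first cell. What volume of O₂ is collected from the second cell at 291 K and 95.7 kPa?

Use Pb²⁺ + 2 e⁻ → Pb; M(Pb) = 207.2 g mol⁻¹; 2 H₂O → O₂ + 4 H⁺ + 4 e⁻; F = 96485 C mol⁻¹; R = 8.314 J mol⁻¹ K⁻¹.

1.64 L

n(Pb) = 26.9 / 207.2 = 0.1298 mol, so n(e⁻) = 2 × 0.1298 = 0.2597 mol.
The cells are in series, so the same 0.2597 mol of electrons passes through the second cell.
2 H₂O → O₂ + 4 H⁺ + 4 e⁻ — 4 mol e⁻ per mol O₂, so n(O₂) = 0.2597/4 = 0.06491 mol.
V = nRT/P = (0.06491 × 8.314 × 291) / (95.7 × 10³) = 0.00164 m³ = 1.64 L.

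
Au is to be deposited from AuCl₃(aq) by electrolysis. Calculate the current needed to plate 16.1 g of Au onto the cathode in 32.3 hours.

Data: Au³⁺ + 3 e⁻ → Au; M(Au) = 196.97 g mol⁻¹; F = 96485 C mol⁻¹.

0.203 A

n(Au) = 16.1 / 196.97 = 0.08174 mol.
n(e⁻) = 3 × 0.08174 = 0.2452 mol.
Q = n(e⁻)·F = 0.2452 × 96485 = 23660 C.
I = Q/t = 23660 / 116280 s = 0.203 A.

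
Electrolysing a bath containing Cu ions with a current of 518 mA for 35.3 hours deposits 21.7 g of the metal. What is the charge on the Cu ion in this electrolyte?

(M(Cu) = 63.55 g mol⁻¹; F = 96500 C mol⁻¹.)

Q = I·t = 0.5180 A × 127080 s = 65830 C, so n(e⁻) = 65830/96500 = 0.6821 mol.
n(Cu) deposited = 21.7 / 63.55 = 0.3415 mol.
Electrons per atom = n(e⁻)/n(Cu) = 0.6821 / 0.3415 = 2.00 ≈ 2, so the ion is Cu²⁺.

+2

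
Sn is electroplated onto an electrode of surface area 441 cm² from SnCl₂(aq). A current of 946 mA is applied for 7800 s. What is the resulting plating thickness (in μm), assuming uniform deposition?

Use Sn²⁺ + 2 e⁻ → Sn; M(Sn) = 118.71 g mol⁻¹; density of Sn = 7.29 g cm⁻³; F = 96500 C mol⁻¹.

Q = I·t = 0.9460 × 7800.0 = 7379 C; n(e⁻) = 0.07646 mol.
n(Sn) = n(e⁻)/2 = 0.03823 mol, so m = 0.03823 × 118.71 = 4.539 g.
Volume = m/ρ = 4.539 / 7.29 = 0.6226 cm³.
Thickness = V/A = 0.6226 / 441 = 0.00141 cm = 14.1 μm.

14.1 μm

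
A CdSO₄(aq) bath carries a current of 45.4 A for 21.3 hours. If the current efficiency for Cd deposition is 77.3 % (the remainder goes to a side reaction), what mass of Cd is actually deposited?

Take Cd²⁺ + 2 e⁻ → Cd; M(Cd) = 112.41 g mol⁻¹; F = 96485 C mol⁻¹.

Q = I·t = 45.40 × 76680 = 3481000 C.
n(e⁻) = 3481000/96485 = 36.08 mol; theoretically n(Cd) = 36.08/2 = 18.04 mol, m_theo = 2028 g.
At 77.3 % efficiency, m_actual = 0.773 × 2028 = 1570 g.

1570 g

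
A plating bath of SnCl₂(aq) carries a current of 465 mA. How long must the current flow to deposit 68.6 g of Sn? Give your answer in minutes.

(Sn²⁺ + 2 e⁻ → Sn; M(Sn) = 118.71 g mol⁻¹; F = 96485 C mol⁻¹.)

4000 min

n(Sn) = m/M = 68.6 / 118.71 = 0.5779 mol.
Each Sn atom requires 2 electrons, so n(e⁻) = 2 × 0.5779 = 1.156 mol.
Q = n(e⁻)·F = 1.156 × 96485 = 111500 C.
t = Q/I = 111500 / 0.4650 A = 239800 s = 4000 min.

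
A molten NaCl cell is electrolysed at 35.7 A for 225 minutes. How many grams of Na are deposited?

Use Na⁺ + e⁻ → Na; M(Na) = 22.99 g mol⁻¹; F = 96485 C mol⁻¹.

115 g

Q = I·t = 35.70 A × 13500 s = 482000 C.
n(e⁻) = Q/F = 482000 / 96485 = 4.995 mol.
Na⁺ + e⁻ → Na, so n(Na) = n(e⁻)/1 = 4.995 mol.
m = n·M = 4.995 × 22.99 = 115 g.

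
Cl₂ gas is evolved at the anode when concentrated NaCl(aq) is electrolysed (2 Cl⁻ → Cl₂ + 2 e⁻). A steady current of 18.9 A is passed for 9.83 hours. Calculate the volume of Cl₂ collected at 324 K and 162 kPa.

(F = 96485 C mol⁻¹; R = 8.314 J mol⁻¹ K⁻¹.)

57.6 L

Q = I·t = 18.90 A × 35388 s = 668800 C.
n(e⁻) = Q/F = 668800 / 96485 = 6.932 mol.
2 electrons are transferred per Cl₂ molecule, so n(Cl₂) = 6.932 / 2 = 3.466 mol.
V = nRT/P = (3.466 × 8.314 × 324) / (162 × 10³ Pa) = 0.0576 m³ = 57.6 L.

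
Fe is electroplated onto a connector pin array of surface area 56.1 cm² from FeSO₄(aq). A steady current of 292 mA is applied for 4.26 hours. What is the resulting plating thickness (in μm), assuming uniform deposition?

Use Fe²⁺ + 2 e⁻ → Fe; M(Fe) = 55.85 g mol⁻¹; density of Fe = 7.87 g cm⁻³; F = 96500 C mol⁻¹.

Q = I·t = 0.2920 × 15336 = 4478 C; n(e⁻) = 0.04641 mol.
n(Fe) = n(e⁻)/2 = 0.02320 mol, so m = 0.02320 × 55.85 = 1.296 g.
Volume = m/ρ = 1.296 / 7.87 = 0.1647 cm³.
Thickness = V/A = 0.1647 / 56.1 = 0.00294 cm = 29.4 μm.

29.4 μm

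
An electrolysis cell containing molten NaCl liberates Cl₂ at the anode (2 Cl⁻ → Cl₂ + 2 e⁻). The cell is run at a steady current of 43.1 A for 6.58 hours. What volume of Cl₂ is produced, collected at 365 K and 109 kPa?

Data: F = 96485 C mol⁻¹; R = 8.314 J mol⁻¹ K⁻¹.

147 L

Q = I·t = 43.10 A × 23688 s = 1021000 C.
n(e⁻) = Q/F = 1021000 / 96485 = 10.58 mol.
2 electrons are transferred per Cl₂ molecule, so n(Cl₂) = 10.58 / 2 = 5.291 mol.
V = nRT/P = (5.291 × 8.314 × 365) / (109 × 10³ Pa) = 0.147 m³ = 147 L.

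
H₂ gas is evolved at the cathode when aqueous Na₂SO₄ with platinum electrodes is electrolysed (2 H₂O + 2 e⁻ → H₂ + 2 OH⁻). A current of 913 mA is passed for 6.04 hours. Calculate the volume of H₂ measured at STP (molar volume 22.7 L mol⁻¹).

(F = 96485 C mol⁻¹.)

2.34 L

Q = I·t = 0.9130 A × 21744 s = 19850 C.
n(e⁻) = Q/F = 19850 / 96485 = 0.2058 mol.
2 electrons are transferred per H₂ molecule, so n(H₂) = 0.2058 / 2 = 0.1029 mol.
V = n × V_m = 0.1029 × 22.7 = 2.34 L.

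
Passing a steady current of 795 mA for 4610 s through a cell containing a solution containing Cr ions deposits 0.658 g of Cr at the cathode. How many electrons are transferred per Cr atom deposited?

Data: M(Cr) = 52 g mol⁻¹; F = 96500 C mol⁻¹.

Q = I·t = 0.7950 A × 4610.0 s = 3665 C, so n(e⁻) = 3665/96500 = 0.03798 mol.
n(Cr) deposited = 0.658 / 52 = 0.01265 mol.
Electrons per atom = n(e⁻)/n(Cr) = 0.03798 / 0.01265 = 3.00 ≈ 3, so the ion is Cr³⁺.

3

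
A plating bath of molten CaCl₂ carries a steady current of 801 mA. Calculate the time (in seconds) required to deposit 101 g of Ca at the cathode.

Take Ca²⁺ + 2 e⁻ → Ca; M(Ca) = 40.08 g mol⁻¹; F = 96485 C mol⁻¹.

n(Ca) = m/M = 101 / 40.08 = 2.520 mol.
Each Ca atom requires 2 electrons, so n(e⁻) = 2 × 2.520 = 5.040 mol.
Q = n(e⁻)·F = 5.040 × 96485 = 486300 C.
t = Q/I = 486300 / 0.8010 A = 607100 s.

6.07 × 10⁵ s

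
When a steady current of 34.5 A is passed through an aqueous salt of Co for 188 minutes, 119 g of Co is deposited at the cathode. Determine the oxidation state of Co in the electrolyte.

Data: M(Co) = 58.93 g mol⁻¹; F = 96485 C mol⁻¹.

+2

Q = I·t = 34.50 A × 11280 s = 389200 C, so n(e⁻) = 389200/96485 = 4.033 mol.
n(Co) deposited = 119 / 58.93 = 2.019 mol.
Electrons per atom = n(e⁻)/n(Co) = 4.033 / 2.019 = 2.00 ≈ 2, so the ion is Co²⁺.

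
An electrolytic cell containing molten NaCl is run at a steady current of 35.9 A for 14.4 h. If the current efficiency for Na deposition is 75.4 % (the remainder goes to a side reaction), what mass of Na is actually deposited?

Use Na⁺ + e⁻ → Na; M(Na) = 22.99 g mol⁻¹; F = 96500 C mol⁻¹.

Q = I·t = 35.90 × 51840 = 1861000 C.
n(e⁻) = 1861000/96500 = 19.29 mol; theoretically n(Na) = 19.29/1 = 19.29 mol, m_theo = 443.4 g.
At 75.4 % efficiency, m_actual = 0.754 × 443.4 = 334 g.

334 g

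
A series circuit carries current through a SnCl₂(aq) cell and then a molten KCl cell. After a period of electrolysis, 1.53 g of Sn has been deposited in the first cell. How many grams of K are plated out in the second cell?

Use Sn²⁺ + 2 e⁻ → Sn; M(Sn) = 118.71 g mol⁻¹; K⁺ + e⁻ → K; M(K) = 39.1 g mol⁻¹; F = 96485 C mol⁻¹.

1.01 g

n(Sn) = 1.53 / 118.71 = 0.01289 mol.
Since Sn²⁺ + 2 e⁻ → Sn, n(e⁻) passed = 2 × 0.01289 = 0.02578 mol.
Cells in series carry the same charge, so the same 0.02578 mol of electrons passes through cell 2.
K⁺ + e⁻ → K, so n(K) = 0.02578 / 1 = 0.02578 mol.
m(K) = 0.02578 × 39.1 = 1.01 g.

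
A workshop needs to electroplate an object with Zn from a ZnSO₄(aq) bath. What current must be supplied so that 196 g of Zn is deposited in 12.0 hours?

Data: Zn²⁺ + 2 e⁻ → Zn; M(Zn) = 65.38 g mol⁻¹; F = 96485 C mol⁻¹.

n(Zn) = 196 / 65.38 = 2.998 mol.
n(e⁻) = 2 × 2.998 = 5.996 mol.
Q = n(e⁻)·F = 5.996 × 96485 = 578500 C.
I = Q/t = 578500 / 43200 s = 13.4 A.

13.4 A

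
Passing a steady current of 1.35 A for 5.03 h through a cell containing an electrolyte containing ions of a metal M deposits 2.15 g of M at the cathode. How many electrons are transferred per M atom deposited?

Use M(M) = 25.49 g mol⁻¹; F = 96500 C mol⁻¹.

Q = I·t = 1.350 A × 18108 s = 24450 C, so n(e⁻) = 24450/96500 = 0.2533 mol.
n(M) deposited = 2.15 / 25.49 = 0.08435 mol.
Electrons per atom = n(e⁻)/n(M) = 0.2533 / 0.08435 = 3.00 ≈ 3, so the ion is M³⁺.

3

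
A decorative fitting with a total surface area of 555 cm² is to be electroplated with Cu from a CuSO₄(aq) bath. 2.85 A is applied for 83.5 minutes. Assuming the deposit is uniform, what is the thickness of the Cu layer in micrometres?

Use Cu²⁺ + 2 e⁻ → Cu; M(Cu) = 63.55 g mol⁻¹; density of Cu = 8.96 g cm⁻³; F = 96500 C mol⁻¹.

9.45 μm

Q = I·t = 2.850 × 5010.0 = 14280 C; n(e⁻) = 0.1480 mol.
n(Cu) = n(e⁻)/2 = 0.07398 mol, so m = 0.07398 × 63.55 = 4.702 g.
Volume = m/ρ = 4.702 / 8.96 = 0.5247 cm³.
Thickness = V/A = 0.5247 / 555 = 9.45 × 10⁻⁴ cm = 9.45 μm.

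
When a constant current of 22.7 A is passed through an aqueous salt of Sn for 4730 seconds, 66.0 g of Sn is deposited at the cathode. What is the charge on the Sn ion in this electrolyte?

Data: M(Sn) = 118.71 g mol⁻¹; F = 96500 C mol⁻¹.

Q = I·t = 22.70 A × 4730.0 s = 107400 C, so n(e⁻) = 107400/96500 = 1.113 mol.
n(Sn) deposited = 66.0 / 118.71 = 0.5560 mol.
Electrons per atom = n(e⁻)/n(Sn) = 1.113 / 0.5560 = 2.00 ≈ 2, so the ion is Sn²⁺.

+2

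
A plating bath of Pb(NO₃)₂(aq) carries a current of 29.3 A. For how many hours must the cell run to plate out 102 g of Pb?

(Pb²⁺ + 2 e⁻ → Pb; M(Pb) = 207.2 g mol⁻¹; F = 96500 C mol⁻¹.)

0.901 h

n(Pb) = m/M = 102 / 207.2 = 0.4923 mol.
Each Pb atom requires 2 electrons, so n(e⁻) = 2 × 0.4923 = 0.9846 mol.
Q = n(e⁻)·F = 0.9846 × 96500 = 95010 C.
t = Q/I = 95010 / 29.30 A = 3243 s = 0.901 h.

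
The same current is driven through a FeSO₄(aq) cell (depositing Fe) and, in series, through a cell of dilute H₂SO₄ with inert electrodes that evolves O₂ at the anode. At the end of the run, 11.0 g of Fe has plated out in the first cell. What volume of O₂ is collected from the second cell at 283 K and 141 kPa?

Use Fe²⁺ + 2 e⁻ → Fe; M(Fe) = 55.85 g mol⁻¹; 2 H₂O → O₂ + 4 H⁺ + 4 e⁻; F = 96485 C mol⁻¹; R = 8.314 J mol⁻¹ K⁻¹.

1.64 L

n(Fe) = 11.0 / 55.85 = 0.1970 mol, so n(e⁻) = 2 × 0.1970 = 0.3939 mol.
The cells are in series, so the same 0.3939 mol of electrons passes through the second cell.
2 H₂O → O₂ + 4 H⁺ + 4 e⁻ — 4 mol e⁻ per mol O₂, so n(O₂) = 0.3939/4 = 0.09848 mol.
V = nRT/P = (0.09848 × 8.314 × 283) / (141 × 10³) = 0.00164 m³ = 1.64 L.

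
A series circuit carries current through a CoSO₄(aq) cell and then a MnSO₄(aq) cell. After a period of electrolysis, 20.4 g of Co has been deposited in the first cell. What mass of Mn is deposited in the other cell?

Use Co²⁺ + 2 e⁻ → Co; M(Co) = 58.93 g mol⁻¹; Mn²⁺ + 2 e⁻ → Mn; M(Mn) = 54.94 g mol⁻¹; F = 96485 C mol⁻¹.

n(Co) = 20.4 / 58.93 = 0.3462 mol.
Since Co²⁺ + 2 e⁻ → Co, n(e⁻) passed = 2 × 0.3462 = 0.6923 mol.
Cells in series carry the same charge, so the same 0.6923 mol of electrons passes through cell 2.
Mn²⁺ + 2 e⁻ → Mn, so n(Mn) = 0.6923 / 2 = 0.3462 mol.
m(Mn) = 0.3462 × 54.94 = 19.0 g.

19.0 g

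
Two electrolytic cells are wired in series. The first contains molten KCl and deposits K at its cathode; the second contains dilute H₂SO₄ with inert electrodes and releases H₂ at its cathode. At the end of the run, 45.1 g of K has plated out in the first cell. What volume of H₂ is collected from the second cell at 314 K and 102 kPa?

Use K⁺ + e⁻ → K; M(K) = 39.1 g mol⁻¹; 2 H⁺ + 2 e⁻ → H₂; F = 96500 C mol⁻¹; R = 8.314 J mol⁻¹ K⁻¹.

14.8 L

n(K) = 45.1 / 39.1 = 1.153 mol, so n(e⁻) = 1 × 1.153 = 1.153 mol.
The cells are in series, so the same 1.153 mol of electrons passes through the second cell.
2 H⁺ + 2 e⁻ → H₂ — 2 mol e⁻ per mol H₂, so n(H₂) = 1.153/2 = 0.5767 mol.
V = nRT/P = (0.5767 × 8.314 × 314) / (102 × 10³) = 0.0148 m³ = 14.8 L.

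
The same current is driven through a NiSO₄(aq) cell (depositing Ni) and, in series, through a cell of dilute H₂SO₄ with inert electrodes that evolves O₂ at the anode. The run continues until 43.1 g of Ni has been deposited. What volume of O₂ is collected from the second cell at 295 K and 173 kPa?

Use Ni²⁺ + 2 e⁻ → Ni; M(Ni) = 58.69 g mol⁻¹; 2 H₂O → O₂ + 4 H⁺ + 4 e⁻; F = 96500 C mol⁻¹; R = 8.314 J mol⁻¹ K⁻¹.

5.21 L

n(Ni) = 43.1 / 58.69 = 0.7344 mol, so n(e⁻) = 2 × 0.7344 = 1.469 mol.
The cells are in series, so the same 1.469 mol of electrons passes through the second cell.
2 H₂O → O₂ + 4 H⁺ + 4 e⁻ — 4 mol e⁻ per mol O₂, so n(O₂) = 1.469/4 = 0.3672 mol.
V = nRT/P = (0.3672 × 8.314 × 295) / (173 × 10³) = 0.00521 m³ = 5.21 L.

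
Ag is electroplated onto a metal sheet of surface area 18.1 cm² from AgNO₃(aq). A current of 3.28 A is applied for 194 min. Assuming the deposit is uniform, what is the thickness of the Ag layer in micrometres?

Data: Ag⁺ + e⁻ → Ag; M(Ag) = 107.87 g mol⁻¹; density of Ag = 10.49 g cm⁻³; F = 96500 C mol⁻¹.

Q = I·t = 3.280 × 11640 = 38180 C; n(e⁻) = 0.3956 mol.
n(Ag) = n(e⁻)/1 = 0.3956 mol, so m = 0.3956 × 107.87 = 42.68 g.
Volume = m/ρ = 42.68 / 10.49 = 4.068 cm³.
Thickness = V/A = 4.068 / 18.1 = 0.225 cm = 2250 μm.

2250 μm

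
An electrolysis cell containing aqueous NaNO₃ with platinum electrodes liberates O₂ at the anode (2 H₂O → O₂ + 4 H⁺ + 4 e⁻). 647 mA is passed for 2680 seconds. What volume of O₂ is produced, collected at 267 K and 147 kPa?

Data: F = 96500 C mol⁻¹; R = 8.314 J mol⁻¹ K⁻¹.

Q = I·t = 0.6470 A × 2680.0 s = 1734 C.
n(e⁻) = Q/F = 1734 / 96500 = 0.01797 mol.
4 electrons are transferred per O₂ molecule, so n(O₂) = 0.01797 / 4 = 0.004492 mol.
V = nRT/P = (0.004492 × 8.314 × 267) / (147 × 10³ Pa) = 6.78 × 10⁻⁵ m³ = 0.0678 L.

0.0678 L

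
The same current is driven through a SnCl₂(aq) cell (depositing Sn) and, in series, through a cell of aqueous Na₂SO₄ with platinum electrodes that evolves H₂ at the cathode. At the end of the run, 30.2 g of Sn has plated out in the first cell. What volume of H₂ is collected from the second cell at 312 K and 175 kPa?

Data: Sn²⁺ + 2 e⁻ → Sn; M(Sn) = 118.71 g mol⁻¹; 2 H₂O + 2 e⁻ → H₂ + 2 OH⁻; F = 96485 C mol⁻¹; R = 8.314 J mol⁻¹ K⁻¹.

3.77 L

n(Sn) = 30.2 / 118.71 = 0.2544 mol, so n(e⁻) = 2 × 0.2544 = 0.5088 mol.
The cells are in series, so the same 0.5088 mol of electrons passes through the second cell.
2 H₂O + 2 e⁻ → H₂ + 2 OH⁻ — 2 mol e⁻ per mol H₂, so n(H₂) = 0.5088/2 = 0.2544 mol.
V = nRT/P = (0.2544 × 8.314 × 312) / (175 × 10³) = 0.00377 m³ = 3.77 L.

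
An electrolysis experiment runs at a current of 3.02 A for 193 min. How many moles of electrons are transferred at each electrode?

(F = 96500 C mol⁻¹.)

0.362 mol

Q = I·t = 3.020 A × 11580 s = 34970 C.
n(e⁻) = Q/F = 34970 / 96500 = 0.362 mol.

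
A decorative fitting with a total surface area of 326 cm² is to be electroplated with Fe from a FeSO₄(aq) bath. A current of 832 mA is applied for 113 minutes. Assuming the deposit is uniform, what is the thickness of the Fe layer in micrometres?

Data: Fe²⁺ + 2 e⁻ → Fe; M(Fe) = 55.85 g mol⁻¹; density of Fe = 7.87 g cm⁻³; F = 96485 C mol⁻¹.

6.36 μm

Q = I·t = 0.8320 × 6780.0 = 5641 C; n(e⁻) = 0.05846 mol.
n(Fe) = n(e⁻)/2 = 0.02923 mol, so m = 0.02923 × 55.85 = 1.633 g.
Volume = m/ρ = 1.633 / 7.87 = 0.2074 cm³.
Thickness = V/A = 0.2074 / 326 = 6.36 × 10⁻⁴ cm = 6.36 μm.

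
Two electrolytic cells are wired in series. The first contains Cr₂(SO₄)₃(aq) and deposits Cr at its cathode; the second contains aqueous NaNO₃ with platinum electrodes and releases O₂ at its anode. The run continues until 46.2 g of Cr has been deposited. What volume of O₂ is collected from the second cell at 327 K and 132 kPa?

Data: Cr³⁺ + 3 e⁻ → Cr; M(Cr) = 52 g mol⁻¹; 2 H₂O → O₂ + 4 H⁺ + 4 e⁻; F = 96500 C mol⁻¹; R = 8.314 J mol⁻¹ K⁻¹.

n(Cr) = 46.2 / 52 = 0.8885 mol, so n(e⁻) = 3 × 0.8885 = 2.665 mol.
The cells are in series, so the same 2.665 mol of electrons passes through the second cell.
2 H₂O → O₂ + 4 H⁺ + 4 e⁻ — 4 mol e⁻ per mol O₂, so n(O₂) = 2.665/4 = 0.6663 mol.
V = nRT/P = (0.6663 × 8.314 × 327) / (132 × 10³) = 0.0137 m³ = 13.7 L.

13.7 L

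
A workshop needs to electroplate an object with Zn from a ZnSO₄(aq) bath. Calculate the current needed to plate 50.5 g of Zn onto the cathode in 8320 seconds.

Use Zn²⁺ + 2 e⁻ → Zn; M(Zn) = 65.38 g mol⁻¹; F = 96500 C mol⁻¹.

17.9 A

n(Zn) = 50.5 / 65.38 = 0.7724 mol.
n(e⁻) = 2 × 0.7724 = 1.545 mol.
Q = n(e⁻)·F = 1.545 × 96500 = 149100 C.
I = Q/t = 149100 / 8320.0 s = 17.9 A.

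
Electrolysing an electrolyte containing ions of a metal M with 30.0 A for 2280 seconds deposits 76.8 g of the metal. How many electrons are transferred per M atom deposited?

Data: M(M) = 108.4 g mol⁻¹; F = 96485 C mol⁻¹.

1

Q = I·t = 30.00 A × 2280.0 s = 68400 C, so n(e⁻) = 68400/96485 = 0.7089 mol.
n(M) deposited = 76.8 / 108.4 = 0.7085 mol.
Electrons per atom = n(e⁻)/n(M) = 0.7089 / 0.7085 = 1.00 ≈ 1, so the ion is M⁺.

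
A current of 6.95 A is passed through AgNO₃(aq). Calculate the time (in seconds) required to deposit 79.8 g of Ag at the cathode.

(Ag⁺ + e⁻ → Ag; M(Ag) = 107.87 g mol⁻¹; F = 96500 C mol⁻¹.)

10300 s

n(Ag) = m/M = 79.8 / 107.87 = 0.7398 mol.
Each Ag atom requires 1 electron, so n(e⁻) = 1 × 0.7398 = 0.7398 mol.
Q = n(e⁻)·F = 0.7398 × 96500 = 71390 C.
t = Q/I = 71390 / 6.950 A = 10270 s.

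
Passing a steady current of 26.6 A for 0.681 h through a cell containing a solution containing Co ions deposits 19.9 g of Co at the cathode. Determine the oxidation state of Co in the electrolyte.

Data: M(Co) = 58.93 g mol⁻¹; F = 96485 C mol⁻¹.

+2

Q = I·t = 26.60 A × 2451.6 s = 65210 C, so n(e⁻) = 65210/96485 = 0.6759 mol.
n(Co) deposited = 19.9 / 58.93 = 0.3377 mol.
Electrons per atom = n(e⁻)/n(Co) = 0.6759 / 0.3377 = 2.00 ≈ 2, so the ion is Co²⁺.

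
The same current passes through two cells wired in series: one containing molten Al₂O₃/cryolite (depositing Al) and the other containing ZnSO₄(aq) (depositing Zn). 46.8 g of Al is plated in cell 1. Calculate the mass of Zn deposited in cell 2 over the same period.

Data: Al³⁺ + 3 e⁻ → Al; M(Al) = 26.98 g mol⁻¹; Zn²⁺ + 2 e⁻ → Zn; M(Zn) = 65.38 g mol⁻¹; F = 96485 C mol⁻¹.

170 g

n(Al) = 46.8 / 26.98 = 1.735 mol.
Since Al³⁺ + 3 e⁻ → Al, n(e⁻) passed = 3 × 1.735 = 5.204 mol.
Cells in series carry the same charge, so the same 5.204 mol of electrons passes through cell 2.
Zn²⁺ + 2 e⁻ → Zn, so n(Zn) = 5.204 / 2 = 2.602 mol.
m(Zn) = 2.602 × 65.38 = 170 g.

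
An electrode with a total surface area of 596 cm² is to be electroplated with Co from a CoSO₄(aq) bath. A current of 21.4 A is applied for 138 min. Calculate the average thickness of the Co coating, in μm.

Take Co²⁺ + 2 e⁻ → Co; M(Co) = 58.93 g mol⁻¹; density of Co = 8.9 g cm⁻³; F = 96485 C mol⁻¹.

102 μm

Q = I·t = 21.40 × 8280.0 = 177200 C; n(e⁻) = 1.836 mol.
n(Co) = n(e⁻)/2 = 0.9182 mol, so m = 0.9182 × 58.93 = 54.11 g.
Volume = m/ρ = 54.11 / 8.9 = 6.080 cm³.
Thickness = V/A = 6.080 / 596 = 0.0102 cm = 102 μm.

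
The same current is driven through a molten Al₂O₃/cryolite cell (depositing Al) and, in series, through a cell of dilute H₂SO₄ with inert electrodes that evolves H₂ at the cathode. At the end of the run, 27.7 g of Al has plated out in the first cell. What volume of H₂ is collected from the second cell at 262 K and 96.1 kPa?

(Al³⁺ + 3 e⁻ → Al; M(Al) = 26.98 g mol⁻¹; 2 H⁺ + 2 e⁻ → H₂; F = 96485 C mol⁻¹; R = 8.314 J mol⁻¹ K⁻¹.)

n(Al) = 27.7 / 26.98 = 1.027 mol, so n(e⁻) = 3 × 1.027 = 3.080 mol.
The cells are in series, so the same 3.080 mol of electrons passes through the second cell.
2 H⁺ + 2 e⁻ → H₂ — 2 mol e⁻ per mol H₂, so n(H₂) = 3.080/2 = 1.540 mol.
V = nRT/P = (1.540 × 8.314 × 262) / (96.1 × 10³) = 0.0349 m³ = 34.9 L.

34.9 L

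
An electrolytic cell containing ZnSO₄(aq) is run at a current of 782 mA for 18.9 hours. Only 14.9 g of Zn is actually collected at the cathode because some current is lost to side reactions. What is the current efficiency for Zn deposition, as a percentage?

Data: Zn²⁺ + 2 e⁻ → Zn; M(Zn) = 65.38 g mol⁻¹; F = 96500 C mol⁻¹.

Q = I·t = 0.7820 × 68040 = 53210 C; n(e⁻) = 53210/96500 = 0.5514 mol.
Theoretical n(Zn) = n(e⁻)/2 = 0.2757 mol, i.e. m_theo = 0.2757 × 65.38 = 18.02 g.
Efficiency = m_actual / m_theo = 14.9 / 18.02 = 82.7 %.

82.7 %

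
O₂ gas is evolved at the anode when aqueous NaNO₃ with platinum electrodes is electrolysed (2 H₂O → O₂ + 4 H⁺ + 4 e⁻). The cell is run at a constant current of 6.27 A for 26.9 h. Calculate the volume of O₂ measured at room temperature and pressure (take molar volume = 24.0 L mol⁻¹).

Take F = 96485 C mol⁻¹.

37.8 L

Q = I·t = 6.270 A × 96840 s = 607200 C.
n(e⁻) = Q/F = 607200 / 96485 = 6.293 mol.
4 electrons are transferred per O₂ molecule, so n(O₂) = 6.293 / 4 = 1.573 mol.
V = n × V_m = 1.573 × 24.0 = 37.8 L.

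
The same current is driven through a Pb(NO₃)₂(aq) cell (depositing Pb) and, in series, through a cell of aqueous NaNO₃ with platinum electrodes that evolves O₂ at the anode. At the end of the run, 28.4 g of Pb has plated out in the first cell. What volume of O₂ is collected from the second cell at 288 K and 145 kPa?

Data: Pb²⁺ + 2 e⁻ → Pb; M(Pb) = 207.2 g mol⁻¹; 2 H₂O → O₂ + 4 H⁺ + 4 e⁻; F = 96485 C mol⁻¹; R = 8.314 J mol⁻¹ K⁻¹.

n(Pb) = 28.4 / 207.2 = 0.1371 mol, so n(e⁻) = 2 × 0.1371 = 0.2741 mol.
The cells are in series, so the same 0.2741 mol of electrons passes through the second cell.
2 H₂O → O₂ + 4 H⁺ + 4 e⁻ — 4 mol e⁻ per mol O₂, so n(O₂) = 0.2741/4 = 0.06853 mol.
V = nRT/P = (0.06853 × 8.314 × 288) / (145 × 10³) = 0.00113 m³ = 1.13 L.

1.13 L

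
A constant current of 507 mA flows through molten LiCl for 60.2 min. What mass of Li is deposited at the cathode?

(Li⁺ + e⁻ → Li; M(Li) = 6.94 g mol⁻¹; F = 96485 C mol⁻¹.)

0.132 g

Q = I·t = 0.5070 A × 3612.0 s = 1831 C.
n(e⁻) = Q/F = 1831 / 96485 = 0.01898 mol.
Li⁺ + e⁻ → Li, so n(Li) = n(e⁻)/1 = 0.01898 mol.
m = n·M = 0.01898 × 6.94 = 0.132 g.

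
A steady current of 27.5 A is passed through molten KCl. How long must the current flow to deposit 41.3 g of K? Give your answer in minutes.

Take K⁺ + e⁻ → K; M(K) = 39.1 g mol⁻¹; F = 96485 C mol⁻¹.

61.8 min

n(K) = m/M = 41.3 / 39.1 = 1.056 mol.
Each K atom requires 1 electron, so n(e⁻) = 1 × 1.056 = 1.056 mol.
Q = n(e⁻)·F = 1.056 × 96485 = 101900 C.
t = Q/I = 101900 / 27.50 A = 3706 s = 61.8 min.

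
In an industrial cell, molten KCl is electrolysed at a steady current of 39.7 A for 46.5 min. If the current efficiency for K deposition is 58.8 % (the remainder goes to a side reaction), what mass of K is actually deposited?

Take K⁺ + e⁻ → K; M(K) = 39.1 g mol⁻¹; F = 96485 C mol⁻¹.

Q = I·t = 39.70 × 2790.0 = 110800 C.
n(e⁻) = 110800/96485 = 1.148 mol; theoretically n(K) = 1.148/1 = 1.148 mol, m_theo = 44.89 g.
At 58.8 % efficiency, m_actual = 0.588 × 44.89 = 26.4 g.

26.4 g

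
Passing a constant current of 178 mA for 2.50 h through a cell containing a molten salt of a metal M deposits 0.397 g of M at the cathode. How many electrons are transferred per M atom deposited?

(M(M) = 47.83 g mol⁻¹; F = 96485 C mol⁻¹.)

Q = I·t = 0.1780 A × 9000.0 s = 1602 C, so n(e⁻) = 1602/96485 = 0.01660 mol.
n(M) deposited = 0.397 / 47.83 = 0.008300 mol.
Electrons per atom = n(e⁻)/n(M) = 0.01660 / 0.008300 = 2.00 ≈ 2, so the ion is M²⁺.

2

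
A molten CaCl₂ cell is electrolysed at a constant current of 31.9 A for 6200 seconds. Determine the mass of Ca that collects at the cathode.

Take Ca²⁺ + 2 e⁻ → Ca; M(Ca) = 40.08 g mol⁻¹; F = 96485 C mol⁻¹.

Q = I·t = 31.90 A × 6200.0 s = 197800 C.
n(e⁻) = Q/F = 197800 / 96485 = 2.050 mol.
Ca²⁺ + 2 e⁻ → Ca, so n(Ca) = n(e⁻)/2 = 1.025 mol.
m = n·M = 1.025 × 40.08 = 41.1 g.

41.1 g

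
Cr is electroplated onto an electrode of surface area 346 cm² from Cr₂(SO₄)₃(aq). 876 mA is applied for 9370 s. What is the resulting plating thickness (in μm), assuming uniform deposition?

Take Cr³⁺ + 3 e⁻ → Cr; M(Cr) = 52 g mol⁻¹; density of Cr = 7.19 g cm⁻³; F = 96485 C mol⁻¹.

5.93 μm

Q = I·t = 0.8760 × 9370.0 = 8208 C; n(e⁻) = 0.08507 mol.
n(Cr) = n(e⁻)/3 = 0.02836 mol, so m = 0.02836 × 52 = 1.475 g.
Volume = m/ρ = 1.475 / 7.19 = 0.2051 cm³.
Thickness = V/A = 0.2051 / 346 = 5.93 × 10⁻⁴ cm = 5.93 μm.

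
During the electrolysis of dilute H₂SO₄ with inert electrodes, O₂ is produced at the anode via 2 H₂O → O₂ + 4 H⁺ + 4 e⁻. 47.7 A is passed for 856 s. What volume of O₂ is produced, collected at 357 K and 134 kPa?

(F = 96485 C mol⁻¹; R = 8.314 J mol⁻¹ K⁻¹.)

Q = I·t = 47.70 A × 856.00 s = 40830 C.
n(e⁻) = Q/F = 40830 / 96485 = 0.4232 mol.
4 electrons are transferred per O₂ molecule, so n(O₂) = 0.4232 / 4 = 0.1058 mol.
V = nRT/P = (0.1058 × 8.314 × 357) / (134 × 10³ Pa) = 0.00234 m³ = 2.34 L.

2.34 L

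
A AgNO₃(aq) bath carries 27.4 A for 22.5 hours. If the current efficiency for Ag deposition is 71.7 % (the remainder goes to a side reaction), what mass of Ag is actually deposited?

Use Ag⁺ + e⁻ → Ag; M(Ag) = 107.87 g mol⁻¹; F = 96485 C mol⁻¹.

1780 g

Q = I·t = 27.40 × 81000 = 2219000 C.
n(e⁻) = 2219000/96485 = 23.00 mol; theoretically n(Ag) = 23.00/1 = 23.00 mol, m_theo = 2481 g.
At 71.7 % efficiency, m_actual = 0.717 × 2481 = 1780 g.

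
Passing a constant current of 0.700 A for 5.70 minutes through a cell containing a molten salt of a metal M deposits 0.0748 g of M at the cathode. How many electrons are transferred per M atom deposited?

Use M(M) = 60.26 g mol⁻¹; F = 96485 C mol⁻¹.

2

Q = I·t = 0.7000 A × 342.00 s = 239.4 C, so n(e⁻) = 239.4/96485 = 0.002481 mol.
n(M) deposited = 0.0748 / 60.26 = 0.001241 mol.
Electrons per atom = n(e⁻)/n(M) = 0.002481 / 0.001241 = 2.00 ≈ 2, so the ion is M²⁺.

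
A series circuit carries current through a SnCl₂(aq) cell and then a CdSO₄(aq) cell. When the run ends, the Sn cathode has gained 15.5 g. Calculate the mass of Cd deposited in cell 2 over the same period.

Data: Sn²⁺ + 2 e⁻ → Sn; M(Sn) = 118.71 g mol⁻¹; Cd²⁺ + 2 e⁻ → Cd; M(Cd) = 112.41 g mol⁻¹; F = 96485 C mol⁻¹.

n(Sn) = 15.5 / 118.71 = 0.1306 mol.
Since Sn²⁺ + 2 e⁻ → Sn, n(e⁻) passed = 2 × 0.1306 = 0.2611 mol.
Cells in series carry the same charge, so the same 0.2611 mol of electrons passes through cell 2.
Cd²⁺ + 2 e⁻ → Cd, so n(Cd) = 0.2611 / 2 = 0.1306 mol.
m(Cd) = 0.1306 × 112.41 = 14.7 g.

14.7 g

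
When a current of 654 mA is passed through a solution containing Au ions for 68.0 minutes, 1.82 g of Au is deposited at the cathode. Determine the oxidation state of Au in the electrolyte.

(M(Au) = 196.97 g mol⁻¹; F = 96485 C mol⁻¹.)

Q = I·t = 0.6540 A × 4080.0 s = 2668 C, so n(e⁻) = 2668/96485 = 0.02766 mol.
n(Au) deposited = 1.82 / 196.97 = 0.009240 mol.
Electrons per atom = n(e⁻)/n(Au) = 0.02766 / 0.009240 = 2.99 ≈ 3, so the ion is Au³⁺.

+3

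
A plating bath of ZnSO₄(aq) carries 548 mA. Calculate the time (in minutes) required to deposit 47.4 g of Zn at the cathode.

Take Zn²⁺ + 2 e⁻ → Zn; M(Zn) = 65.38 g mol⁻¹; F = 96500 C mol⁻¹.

4260 min

n(Zn) = m/M = 47.4 / 65.38 = 0.7250 mol.
Each Zn atom requires 2 electrons, so n(e⁻) = 2 × 0.7250 = 1.450 mol.
Q = n(e⁻)·F = 1.450 × 96500 = 139900 C.
t = Q/I = 139900 / 0.5480 A = 255300 s = 4260 min.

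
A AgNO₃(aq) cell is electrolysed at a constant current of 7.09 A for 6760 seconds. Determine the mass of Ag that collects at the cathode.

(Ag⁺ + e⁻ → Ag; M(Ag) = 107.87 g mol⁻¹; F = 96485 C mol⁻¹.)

53.6 g

Q = I·t = 7.090 A × 6760.0 s = 47930 C.
n(e⁻) = Q/F = 47930 / 96485 = 0.4967 mol.
Ag⁺ + e⁻ → Ag, so n(Ag) = n(e⁻)/1 = 0.4967 mol.
m = n·M = 0.4967 × 107.87 = 53.6 g.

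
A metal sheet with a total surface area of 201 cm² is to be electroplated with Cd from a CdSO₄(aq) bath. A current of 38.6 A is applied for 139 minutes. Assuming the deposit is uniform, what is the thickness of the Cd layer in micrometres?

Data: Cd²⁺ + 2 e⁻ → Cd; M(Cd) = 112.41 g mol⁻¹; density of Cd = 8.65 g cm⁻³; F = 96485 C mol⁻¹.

1080 μm

Q = I·t = 38.60 × 8340.0 = 321900 C; n(e⁻) = 3.337 mol.
n(Cd) = n(e⁻)/2 = 1.668 mol, so m = 1.668 × 112.41 = 187.5 g.
Volume = m/ρ = 187.5 / 8.65 = 21.68 cm³.
Thickness = V/A = 21.68 / 201 = 0.108 cm = 1080 μm.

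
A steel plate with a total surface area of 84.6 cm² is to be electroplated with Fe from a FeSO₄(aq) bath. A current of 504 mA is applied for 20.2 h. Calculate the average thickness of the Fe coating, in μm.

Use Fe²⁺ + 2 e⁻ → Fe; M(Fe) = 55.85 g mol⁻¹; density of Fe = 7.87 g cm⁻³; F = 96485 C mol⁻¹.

Q = I·t = 0.5040 × 72720 = 36650 C; n(e⁻) = 0.3799 mol.
n(Fe) = n(e⁻)/2 = 0.1899 mol, so m = 0.1899 × 55.85 = 10.61 g.
Volume = m/ρ = 10.61 / 7.87 = 1.348 cm³.
Thickness = V/A = 1.348 / 84.6 = 0.0159 cm = 159 μm.

159 μm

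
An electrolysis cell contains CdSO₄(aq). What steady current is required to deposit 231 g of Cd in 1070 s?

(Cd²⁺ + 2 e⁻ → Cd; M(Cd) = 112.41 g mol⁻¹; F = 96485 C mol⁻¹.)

371 A

n(Cd) = 231 / 112.41 = 2.055 mol.
n(e⁻) = 2 × 2.055 = 4.110 mol.
Q = n(e⁻)·F = 4.110 × 96485 = 396500 C.
I = Q/t = 396500 / 1070.0 s = 371 A.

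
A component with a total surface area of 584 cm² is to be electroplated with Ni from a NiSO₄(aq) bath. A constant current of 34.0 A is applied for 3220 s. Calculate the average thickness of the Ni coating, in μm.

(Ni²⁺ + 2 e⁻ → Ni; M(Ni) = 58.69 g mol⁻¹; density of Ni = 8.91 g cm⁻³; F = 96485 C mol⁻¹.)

64.0 μm

Q = I·t = 34.00 × 3220.0 = 109500 C; n(e⁻) = 1.135 mol.
n(Ni) = n(e⁻)/2 = 0.5673 mol, so m = 0.5673 × 58.69 = 33.30 g.
Volume = m/ρ = 33.30 / 8.91 = 3.737 cm³.
Thickness = V/A = 3.737 / 584 = 0.00640 cm = 64.0 μm.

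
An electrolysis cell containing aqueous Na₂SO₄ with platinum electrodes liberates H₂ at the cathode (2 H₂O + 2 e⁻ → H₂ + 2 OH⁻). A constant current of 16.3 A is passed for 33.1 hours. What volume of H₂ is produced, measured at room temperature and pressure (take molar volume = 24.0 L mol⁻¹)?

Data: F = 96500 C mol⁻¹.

Q = I·t = 16.30 A × 119160 s = 1942000 C.
n(e⁻) = Q/F = 1942000 / 96500 = 20.13 mol.
2 electrons are transferred per H₂ molecule, so n(H₂) = 20.13 / 2 = 10.06 mol.
V = n × V_m = 10.06 × 24.0 = 242 L.

242 L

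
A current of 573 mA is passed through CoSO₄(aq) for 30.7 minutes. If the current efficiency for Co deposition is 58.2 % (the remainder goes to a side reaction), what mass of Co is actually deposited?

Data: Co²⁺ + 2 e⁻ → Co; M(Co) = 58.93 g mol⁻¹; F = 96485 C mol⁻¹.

Q = I·t = 0.5730 × 1842.0 = 1055 C.
n(e⁻) = 1055/96485 = 0.01094 mol; theoretically n(Co) = 0.01094/2 = 0.005470 mol, m_theo = 0.3223 g.
At 58.2 % efficiency, m_actual = 0.582 × 0.3223 = 0.188 g.

0.188 g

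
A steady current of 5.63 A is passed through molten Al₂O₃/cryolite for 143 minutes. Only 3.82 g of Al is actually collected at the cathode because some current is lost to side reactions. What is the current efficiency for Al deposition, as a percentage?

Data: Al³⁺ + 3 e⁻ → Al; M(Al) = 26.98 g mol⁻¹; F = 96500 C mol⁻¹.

84.9 %

Q = I·t = 5.630 × 8580.0 = 48310 C; n(e⁻) = 48310/96500 = 0.5006 mol.
Theoretical n(Al) = n(e⁻)/3 = 0.1669 mol, i.e. m_theo = 0.1669 × 26.98 = 4.502 g.
Efficiency = m_actual / m_theo = 3.82 / 4.502 = 84.9 %.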